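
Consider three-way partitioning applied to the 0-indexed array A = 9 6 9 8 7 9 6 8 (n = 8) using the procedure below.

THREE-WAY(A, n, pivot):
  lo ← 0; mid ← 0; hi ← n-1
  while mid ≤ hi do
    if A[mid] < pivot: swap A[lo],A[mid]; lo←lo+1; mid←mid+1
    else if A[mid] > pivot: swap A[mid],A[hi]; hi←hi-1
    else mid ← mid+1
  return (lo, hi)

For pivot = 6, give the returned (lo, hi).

(0, 1)

pivot = 6; lo=0, mid=0, hi=7
A[mid]=9>6: swap A[0],A[7]; hi=6 → 8 6 9 8 7 9 6 9
A[mid]=8>6: swap A[0],A[6]; hi=5 → 6 6 9 8 7 9 8 9
A[mid]=6=6: mid=1
A[mid]=6=6: mid=2
A[mid]=9>6: swap A[2],A[5]; hi=4 → 6 6 9 8 7 9 8 9
A[mid]=9>6: swap A[2],A[4]; hi=3 → 6 6 7 8 9 9 8 9
A[mid]=7>6: swap A[2],A[3]; hi=2 → 6 6 8 7 9 9 8 9
A[mid]=8>6: swap A[2],A[2]; hi=1 → 6 6 8 7 9 9 8 9
end: lo=0, hi=1; A = 6 6 8 7 9 9 8 9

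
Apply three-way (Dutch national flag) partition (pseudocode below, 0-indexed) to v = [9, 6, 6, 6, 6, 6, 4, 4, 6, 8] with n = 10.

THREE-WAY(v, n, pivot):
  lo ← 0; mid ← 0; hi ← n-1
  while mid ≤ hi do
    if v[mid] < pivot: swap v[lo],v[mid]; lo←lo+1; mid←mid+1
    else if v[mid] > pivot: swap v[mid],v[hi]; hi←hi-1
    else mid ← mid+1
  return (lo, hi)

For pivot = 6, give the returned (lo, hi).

(2, 7)

pivot = 6; lo=0, mid=0, hi=9
v[mid]=9>6: swap v[0],v[9]; hi=8 → [8, 6, 6, 6, 6, 6, 4, 4, 6, 9]
v[mid]=8>6: swap v[0],v[8]; hi=7 → [6, 6, 6, 6, 6, 6, 4, 4, 8, 9]
v[mid]=6=6: mid=1
v[mid]=6=6: mid=2
v[mid]=6=6: mid=3
v[mid]=6=6: mid=4
v[mid]=6=6: mid=5
v[mid]=6=6: mid=6
v[mid]=4<6: swap v[0],v[6]; lo=1,mid=7 → [4, 6, 6, 6, 6, 6, 6, 4, 8, 9]
v[mid]=4<6: swap v[1],v[7]; lo=2,mid=8 → [4, 4, 6, 6, 6, 6, 6, 6, 8, 9]
end: lo=2, hi=7; v = [4, 4, 6, 6, 6, 6, 6, 6, 8, 9]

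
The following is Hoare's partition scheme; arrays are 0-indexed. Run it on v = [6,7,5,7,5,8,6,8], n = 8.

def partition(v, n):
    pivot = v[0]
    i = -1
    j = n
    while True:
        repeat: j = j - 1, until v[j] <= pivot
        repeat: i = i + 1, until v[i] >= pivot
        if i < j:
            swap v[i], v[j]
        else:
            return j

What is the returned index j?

pivot=6
j stops at 6 (6), i stops at 0 (6); swap ⇒ [6,7,5,7,5,8,6,8]
j stops at 4 (5), i stops at 1 (7); swap ⇒ [6,5,5,7,7,8,6,8]
j stops at 2, i stops at 3; i≥j ⇒ return 2. v=[6,5,5,7,7,8,6,8]

2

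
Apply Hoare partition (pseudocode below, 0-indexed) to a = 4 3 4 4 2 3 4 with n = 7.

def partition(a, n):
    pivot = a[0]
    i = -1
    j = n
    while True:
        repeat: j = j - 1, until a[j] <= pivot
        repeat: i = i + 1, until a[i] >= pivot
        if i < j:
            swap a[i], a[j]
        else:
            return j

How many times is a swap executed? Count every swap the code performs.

3

pivot = a[0] = 4; i = -1, j = 7
j→6 (a[6]=4≤4), i→0 (a[0]=4≥4); i<j, swap → 4 3 4 4 2 3 4
j→5 (a[5]=3≤4), i→2 (a[2]=4≥4); i<j, swap → 4 3 3 4 2 4 4
j→4 (a[4]=2≤4), i→3 (a[3]=4≥4); i<j, swap → 4 3 3 2 4 4 4
j→3, i→4; i≥j, return j=3. a = 4 3 3 2 4 4 4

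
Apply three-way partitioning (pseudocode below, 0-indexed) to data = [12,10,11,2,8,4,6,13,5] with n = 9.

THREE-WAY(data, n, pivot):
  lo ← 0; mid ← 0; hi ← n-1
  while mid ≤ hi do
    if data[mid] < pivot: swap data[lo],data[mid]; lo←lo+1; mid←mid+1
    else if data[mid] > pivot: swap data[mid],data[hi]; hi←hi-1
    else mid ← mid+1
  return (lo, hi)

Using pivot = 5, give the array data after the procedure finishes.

pivot = 5; lo=0, mid=0, hi=8
data[mid]=12>5: swap data[0],data[8]; hi=7 → [5,10,11,2,8,4,6,13,12]
data[mid]=5=5: mid=1
data[mid]=10>5: swap data[1],data[7]; hi=6 → [5,13,11,2,8,4,6,10,12]
data[mid]=13>5: swap data[1],data[6]; hi=5 → [5,6,11,2,8,4,13,10,12]
data[mid]=6>5: swap data[1],data[5]; hi=4 → [5,4,11,2,8,6,13,10,12]
data[mid]=4<5: swap data[0],data[1]; lo=1,mid=2 → [4,5,11,2,8,6,13,10,12]
data[mid]=11>5: swap data[2],data[4]; hi=3 → [4,5,8,2,11,6,13,10,12]
data[mid]=8>5: swap data[2],data[3]; hi=2 → [4,5,2,8,11,6,13,10,12]
data[mid]=2<5: swap data[1],data[2]; lo=2,mid=3 → [4,2,5,8,11,6,13,10,12]
end: lo=2, hi=2; data = [4,2,5,8,11,6,13,10,12]

[4,2,5,8,11,6,13,10,12]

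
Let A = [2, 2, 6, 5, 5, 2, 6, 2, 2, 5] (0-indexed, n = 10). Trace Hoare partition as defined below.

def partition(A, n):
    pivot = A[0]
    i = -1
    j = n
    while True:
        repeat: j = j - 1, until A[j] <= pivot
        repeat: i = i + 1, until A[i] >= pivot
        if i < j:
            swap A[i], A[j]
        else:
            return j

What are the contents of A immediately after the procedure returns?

[2, 2, 2, 5, 5, 6, 6, 2, 2, 5]

pivot = A[0] = 2; i = -1, j = 10
j→8 (A[8]=2≤2), i→0 (A[0]=2≥2); i<j, swap → [2, 2, 6, 5, 5, 2, 6, 2, 2, 5]
j→7 (A[7]=2≤2), i→1 (A[1]=2≥2); i<j, swap → [2, 2, 6, 5, 5, 2, 6, 2, 2, 5]
j→5 (A[5]=2≤2), i→2 (A[2]=6≥2); i<j, swap → [2, 2, 2, 5, 5, 6, 6, 2, 2, 5]
j→2, i→3; i≥j, return j=2. A = [2, 2, 2, 5, 5, 6, 6, 2, 2, 5]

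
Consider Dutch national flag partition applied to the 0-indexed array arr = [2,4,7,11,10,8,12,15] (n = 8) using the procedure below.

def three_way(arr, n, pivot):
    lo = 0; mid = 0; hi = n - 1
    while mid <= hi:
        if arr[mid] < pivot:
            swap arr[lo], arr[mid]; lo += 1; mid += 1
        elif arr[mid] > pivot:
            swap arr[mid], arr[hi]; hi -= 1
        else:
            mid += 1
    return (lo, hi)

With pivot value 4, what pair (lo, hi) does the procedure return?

lo=0 mid=0 hi=7
2<4: swap(0,0), lo=1 mid=1 ⇒ [2,4,7,11,10,8,12,15]
4=4: mid=2
7>4: swap(2,7), hi=6 ⇒ [2,4,15,11,10,8,12,7]
15>4: swap(2,6), hi=5 ⇒ [2,4,12,11,10,8,15,7]
12>4: swap(2,5), hi=4 ⇒ [2,4,8,11,10,12,15,7]
8>4: swap(2,4), hi=3 ⇒ [2,4,10,11,8,12,15,7]
10>4: swap(2,3), hi=2 ⇒ [2,4,11,10,8,12,15,7]
11>4: swap(2,2), hi=1 ⇒ [2,4,11,10,8,12,15,7]
done. lo=1 hi=1; arr=[2,4,11,10,8,12,15,7]

(1, 1)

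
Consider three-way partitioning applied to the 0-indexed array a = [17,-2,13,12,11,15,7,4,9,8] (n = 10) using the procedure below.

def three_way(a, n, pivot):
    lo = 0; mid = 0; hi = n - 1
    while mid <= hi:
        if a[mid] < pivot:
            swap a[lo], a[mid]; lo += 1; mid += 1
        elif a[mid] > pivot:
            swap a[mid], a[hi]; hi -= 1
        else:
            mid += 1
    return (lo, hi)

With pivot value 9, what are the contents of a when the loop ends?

pivot = 9; lo=0, mid=0, hi=9
a[mid]=17>9: swap a[0],a[9]; hi=8 → [8,-2,13,12,11,15,7,4,9,17]
a[mid]=8<9: swap a[0],a[0]; lo=1,mid=1 → [8,-2,13,12,11,15,7,4,9,17]
a[mid]=-2<9: swap a[1],a[1]; lo=2,mid=2 → [8,-2,13,12,11,15,7,4,9,17]
a[mid]=13>9: swap a[2],a[8]; hi=7 → [8,-2,9,12,11,15,7,4,13,17]
a[mid]=9=9: mid=3
a[mid]=12>9: swap a[3],a[7]; hi=6 → [8,-2,9,4,11,15,7,12,13,17]
a[mid]=4<9: swap a[2],a[3]; lo=3,mid=4 → [8,-2,4,9,11,15,7,12,13,17]
a[mid]=11>9: swap a[4],a[6]; hi=5 → [8,-2,4,9,7,15,11,12,13,17]
a[mid]=7<9: swap a[3],a[4]; lo=4,mid=5 → [8,-2,4,7,9,15,11,12,13,17]
a[mid]=15>9: swap a[5],a[5]; hi=4 → [8,-2,4,7,9,15,11,12,13,17]
end: lo=4, hi=4; a = [8,-2,4,7,9,15,11,12,13,17]

[8,-2,4,7,9,15,11,12,13,17]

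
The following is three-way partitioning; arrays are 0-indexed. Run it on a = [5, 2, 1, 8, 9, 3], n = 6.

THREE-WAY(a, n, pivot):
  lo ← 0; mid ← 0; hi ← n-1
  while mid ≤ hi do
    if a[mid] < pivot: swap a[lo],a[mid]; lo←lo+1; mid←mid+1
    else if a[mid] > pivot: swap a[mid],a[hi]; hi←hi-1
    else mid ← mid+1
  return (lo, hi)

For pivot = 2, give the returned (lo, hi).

lo=0 mid=0 hi=5
5>2: swap(0,5), hi=4 ⇒ [3, 2, 1, 8, 9, 5]
3>2: swap(0,4), hi=3 ⇒ [9, 2, 1, 8, 3, 5]
9>2: swap(0,3), hi=2 ⇒ [8, 2, 1, 9, 3, 5]
8>2: swap(0,2), hi=1 ⇒ [1, 2, 8, 9, 3, 5]
1<2: swap(0,0), lo=1 mid=1 ⇒ [1, 2, 8, 9, 3, 5]
2=2: mid=2
done. lo=1 hi=1; a=[1, 2, 8, 9, 3, 5]

(1, 1)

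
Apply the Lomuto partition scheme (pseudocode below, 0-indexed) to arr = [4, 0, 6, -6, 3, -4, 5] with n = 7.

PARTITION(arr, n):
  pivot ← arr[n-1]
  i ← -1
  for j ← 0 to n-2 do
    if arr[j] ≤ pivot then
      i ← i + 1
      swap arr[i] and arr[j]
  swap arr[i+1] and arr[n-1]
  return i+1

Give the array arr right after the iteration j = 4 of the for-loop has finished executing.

pivot=5, i=-1
j=0: 4≤5, i=0, swap(0,0) ⇒ [4, 0, 6, -6, 3, -4, 5]
j=1: 0≤5, i=1, swap(1,1) ⇒ [4, 0, 6, -6, 3, -4, 5]
j=2: 6>5, skip
j=3: -6≤5, i=2, swap(2,3) ⇒ [4, 0, -6, 6, 3, -4, 5]
j=4: 3≤5, i=3, swap(3,4) ⇒ [4, 0, -6, 3, 6, -4, 5]
(after j=4) arr = [4, 0, -6, 3, 6, -4, 5]

[4, 0, -6, 3, 6, -4, 5]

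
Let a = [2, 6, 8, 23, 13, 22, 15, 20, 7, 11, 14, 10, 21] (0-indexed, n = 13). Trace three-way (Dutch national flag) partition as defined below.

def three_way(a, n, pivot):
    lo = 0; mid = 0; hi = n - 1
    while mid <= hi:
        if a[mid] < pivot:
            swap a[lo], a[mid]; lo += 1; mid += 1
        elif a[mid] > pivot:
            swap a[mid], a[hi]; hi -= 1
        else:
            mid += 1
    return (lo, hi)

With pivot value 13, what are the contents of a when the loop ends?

[2, 6, 8, 10, 11, 7, 13, 20, 15, 14, 22, 21, 23]

lo=0 mid=0 hi=12
2<13: swap(0,0), lo=1 mid=1 ⇒ [2, 6, 8, 23, 13, 22, 15, 20, 7, 11, 14, 10, 21]
6<13: swap(1,1), lo=2 mid=2 ⇒ [2, 6, 8, 23, 13, 22, 15, 20, 7, 11, 14, 10, 21]
8<13: swap(2,2), lo=3 mid=3 ⇒ [2, 6, 8, 23, 13, 22, 15, 20, 7, 11, 14, 10, 21]
23>13: swap(3,12), hi=11 ⇒ [2, 6, 8, 21, 13, 22, 15, 20, 7, 11, 14, 10, 23]
21>13: swap(3,11), hi=10 ⇒ [2, 6, 8, 10, 13, 22, 15, 20, 7, 11, 14, 21, 23]
10<13: swap(3,3), lo=4 mid=4 ⇒ [2, 6, 8, 10, 13, 22, 15, 20, 7, 11, 14, 21, 23]
13=13: mid=5
22>13: swap(5,10), hi=9 ⇒ [2, 6, 8, 10, 13, 14, 15, 20, 7, 11, 22, 21, 23]
14>13: swap(5,9), hi=8 ⇒ [2, 6, 8, 10, 13, 11, 15, 20, 7, 14, 22, 21, 23]
11<13: swap(4,5), lo=5 mid=6 ⇒ [2, 6, 8, 10, 11, 13, 15, 20, 7, 14, 22, 21, 23]
15>13: swap(6,8), hi=7 ⇒ [2, 6, 8, 10, 11, 13, 7, 20, 15, 14, 22, 21, 23]
7<13: swap(5,6), lo=6 mid=7 ⇒ [2, 6, 8, 10, 11, 7, 13, 20, 15, 14, 22, 21, 23]
20>13: swap(7,7), hi=6 ⇒ [2, 6, 8, 10, 11, 7, 13, 20, 15, 14, 22, 21, 23]
done. lo=6 hi=6; a=[2, 6, 8, 10, 11, 7, 13, 20, 15, 14, 22, 21, 23]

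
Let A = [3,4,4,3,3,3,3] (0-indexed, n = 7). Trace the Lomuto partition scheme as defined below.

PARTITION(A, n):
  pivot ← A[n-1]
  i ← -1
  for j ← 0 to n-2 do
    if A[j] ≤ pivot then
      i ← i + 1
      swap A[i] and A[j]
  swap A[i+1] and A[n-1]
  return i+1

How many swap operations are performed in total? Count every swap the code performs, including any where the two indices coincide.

5

pivot=3, i=-1
j=0: 3≤3, i=0, swap(0,0) ⇒ [3,4,4,3,3,3,3]
j=1: 4>3, skip
j=2: 4>3, skip
j=3: 3≤3, i=1, swap(1,3) ⇒ [3,3,4,4,3,3,3]
j=4: 3≤3, i=2, swap(2,4) ⇒ [3,3,3,4,4,3,3]
j=5: 3≤3, i=3, swap(3,5) ⇒ [3,3,3,3,4,4,3]
swap(4,6) ⇒ [3,3,3,3,3,4,4]; return 4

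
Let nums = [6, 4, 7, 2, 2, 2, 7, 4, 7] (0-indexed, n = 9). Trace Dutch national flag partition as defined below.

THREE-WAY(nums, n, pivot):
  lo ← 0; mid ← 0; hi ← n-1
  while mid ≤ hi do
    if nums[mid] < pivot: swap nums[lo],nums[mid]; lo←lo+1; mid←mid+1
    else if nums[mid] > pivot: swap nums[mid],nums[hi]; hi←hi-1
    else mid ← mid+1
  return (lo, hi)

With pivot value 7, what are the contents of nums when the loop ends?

lo=0 mid=0 hi=8
6<7: swap(0,0), lo=1 mid=1 ⇒ [6, 4, 7, 2, 2, 2, 7, 4, 7]
4<7: swap(1,1), lo=2 mid=2 ⇒ [6, 4, 7, 2, 2, 2, 7, 4, 7]
7=7: mid=3
2<7: swap(2,3), lo=3 mid=4 ⇒ [6, 4, 2, 7, 2, 2, 7, 4, 7]
2<7: swap(3,4), lo=4 mid=5 ⇒ [6, 4, 2, 2, 7, 2, 7, 4, 7]
2<7: swap(4,5), lo=5 mid=6 ⇒ [6, 4, 2, 2, 2, 7, 7, 4, 7]
7=7: mid=7
4<7: swap(5,7), lo=6 mid=8 ⇒ [6, 4, 2, 2, 2, 4, 7, 7, 7]
7=7: mid=9
done. lo=6 hi=8; nums=[6, 4, 2, 2, 2, 4, 7, 7, 7]

[6, 4, 2, 2, 2, 4, 7, 7, 7]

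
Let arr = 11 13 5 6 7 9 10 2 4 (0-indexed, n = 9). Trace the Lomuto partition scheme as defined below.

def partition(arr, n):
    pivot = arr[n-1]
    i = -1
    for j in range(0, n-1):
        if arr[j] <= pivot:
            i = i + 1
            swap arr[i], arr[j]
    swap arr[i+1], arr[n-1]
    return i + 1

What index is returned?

1

pivot=4, i=-1
j=0: 11>4, skip
j=1: 13>4, skip
j=2: 5>4, skip
j=3: 6>4, skip
j=4: 7>4, skip
j=5: 9>4, skip
j=6: 10>4, skip
j=7: 2≤4, i=0, swap(0,7) ⇒ 2 13 5 6 7 9 10 11 4
swap(1,8) ⇒ 2 4 5 6 7 9 10 11 13; return 1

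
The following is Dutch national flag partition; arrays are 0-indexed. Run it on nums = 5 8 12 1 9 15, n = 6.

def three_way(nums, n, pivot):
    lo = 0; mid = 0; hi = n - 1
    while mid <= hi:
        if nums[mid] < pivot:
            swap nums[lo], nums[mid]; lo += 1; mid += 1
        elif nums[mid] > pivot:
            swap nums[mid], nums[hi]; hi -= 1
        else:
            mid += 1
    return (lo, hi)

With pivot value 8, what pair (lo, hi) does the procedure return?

(2, 2)

pivot = 8; lo=0, mid=0, hi=5
nums[mid]=5<8: swap nums[0],nums[0]; lo=1,mid=1 → 5 8 12 1 9 15
nums[mid]=8=8: mid=2
nums[mid]=12>8: swap nums[2],nums[5]; hi=4 → 5 8 15 1 9 12
nums[mid]=15>8: swap nums[2],nums[4]; hi=3 → 5 8 9 1 15 12
nums[mid]=9>8: swap nums[2],nums[3]; hi=2 → 5 8 1 9 15 12
nums[mid]=1<8: swap nums[1],nums[2]; lo=2,mid=3 → 5 1 8 9 15 12
end: lo=2, hi=2; nums = 5 1 8 9 15 12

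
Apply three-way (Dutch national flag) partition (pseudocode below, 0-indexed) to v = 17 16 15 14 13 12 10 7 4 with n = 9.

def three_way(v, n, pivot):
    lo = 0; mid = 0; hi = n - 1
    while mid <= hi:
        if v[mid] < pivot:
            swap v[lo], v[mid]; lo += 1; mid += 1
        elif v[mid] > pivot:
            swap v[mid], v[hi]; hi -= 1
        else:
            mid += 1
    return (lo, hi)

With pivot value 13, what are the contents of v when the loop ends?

lo=0 mid=0 hi=8
17>13: swap(0,8), hi=7 ⇒ 4 16 15 14 13 12 10 7 17
4<13: swap(0,0), lo=1 mid=1 ⇒ 4 16 15 14 13 12 10 7 17
16>13: swap(1,7), hi=6 ⇒ 4 7 15 14 13 12 10 16 17
7<13: swap(1,1), lo=2 mid=2 ⇒ 4 7 15 14 13 12 10 16 17
15>13: swap(2,6), hi=5 ⇒ 4 7 10 14 13 12 15 16 17
10<13: swap(2,2), lo=3 mid=3 ⇒ 4 7 10 14 13 12 15 16 17
14>13: swap(3,5), hi=4 ⇒ 4 7 10 12 13 14 15 16 17
12<13: swap(3,3), lo=4 mid=4 ⇒ 4 7 10 12 13 14 15 16 17
13=13: mid=5
done. lo=4 hi=4; v=4 7 10 12 13 14 15 16 17

4 7 10 12 13 14 15 16 17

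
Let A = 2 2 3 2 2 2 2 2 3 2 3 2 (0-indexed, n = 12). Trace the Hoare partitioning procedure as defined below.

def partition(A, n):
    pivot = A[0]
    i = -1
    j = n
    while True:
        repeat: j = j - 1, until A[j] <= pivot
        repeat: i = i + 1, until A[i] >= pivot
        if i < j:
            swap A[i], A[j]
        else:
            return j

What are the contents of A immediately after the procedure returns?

2 2 2 2 2 2 2 3 3 2 3 2

pivot=2
j stops at 11 (2), i stops at 0 (2); swap ⇒ 2 2 3 2 2 2 2 2 3 2 3 2
j stops at 9 (2), i stops at 1 (2); swap ⇒ 2 2 3 2 2 2 2 2 3 2 3 2
j stops at 7 (2), i stops at 2 (3); swap ⇒ 2 2 2 2 2 2 2 3 3 2 3 2
j stops at 6 (2), i stops at 3 (2); swap ⇒ 2 2 2 2 2 2 2 3 3 2 3 2
j stops at 5 (2), i stops at 4 (2); swap ⇒ 2 2 2 2 2 2 2 3 3 2 3 2
j stops at 4, i stops at 5; i≥j ⇒ return 4. A=2 2 2 2 2 2 2 3 3 2 3 2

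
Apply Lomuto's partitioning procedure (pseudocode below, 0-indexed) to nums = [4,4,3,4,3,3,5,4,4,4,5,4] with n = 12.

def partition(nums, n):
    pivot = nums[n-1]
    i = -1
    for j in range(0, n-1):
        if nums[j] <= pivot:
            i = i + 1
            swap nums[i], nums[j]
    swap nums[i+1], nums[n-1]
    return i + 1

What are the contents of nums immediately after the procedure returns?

[4,4,3,4,3,3,4,4,4,4,5,5]

pivot = nums[11] = 4; i = -1
j=0: nums[0]=4 ≤ 4 → i=0, swap nums[0],nums[0] (no change) → [4,4,3,4,3,3,5,4,4,4,5,4]
j=1: nums[1]=4 ≤ 4 → i=1, swap nums[1],nums[1] (no change) → [4,4,3,4,3,3,5,4,4,4,5,4]
j=2: nums[2]=3 ≤ 4 → i=2, swap nums[2],nums[2] (no change) → [4,4,3,4,3,3,5,4,4,4,5,4]
j=3: nums[3]=4 ≤ 4 → i=3, swap nums[3],nums[3] (no change) → [4,4,3,4,3,3,5,4,4,4,5,4]
j=4: nums[4]=3 ≤ 4 → i=4, swap nums[4],nums[4] (no change) → [4,4,3,4,3,3,5,4,4,4,5,4]
j=5: nums[5]=3 ≤ 4 → i=5, swap nums[5],nums[5] (no change) → [4,4,3,4,3,3,5,4,4,4,5,4]
j=6: nums[6]=5 > 4 → no swap
j=7: nums[7]=4 ≤ 4 → i=6, swap nums[6],nums[7] → [4,4,3,4,3,3,4,5,4,4,5,4]
j=8: nums[8]=4 ≤ 4 → i=7, swap nums[7],nums[8] → [4,4,3,4,3,3,4,4,5,4,5,4]
j=9: nums[9]=4 ≤ 4 → i=8, swap nums[8],nums[9] → [4,4,3,4,3,3,4,4,4,5,5,4]
j=10: nums[10]=5 > 4 → no swap
final swap nums[9],nums[11] → [4,4,3,4,3,3,4,4,4,4,5,5]; return 9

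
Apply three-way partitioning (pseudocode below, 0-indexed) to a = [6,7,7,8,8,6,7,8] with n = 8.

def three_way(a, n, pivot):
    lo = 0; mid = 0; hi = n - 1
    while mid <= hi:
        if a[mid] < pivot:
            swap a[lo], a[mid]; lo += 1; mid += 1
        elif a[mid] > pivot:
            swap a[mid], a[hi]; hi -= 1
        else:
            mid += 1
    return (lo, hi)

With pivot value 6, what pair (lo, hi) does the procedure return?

(0, 1)

pivot = 6; lo=0, mid=0, hi=7
a[mid]=6=6: mid=1
a[mid]=7>6: swap a[1],a[7]; hi=6 → [6,8,7,8,8,6,7,7]
a[mid]=8>6: swap a[1],a[6]; hi=5 → [6,7,7,8,8,6,8,7]
a[mid]=7>6: swap a[1],a[5]; hi=4 → [6,6,7,8,8,7,8,7]
a[mid]=6=6: mid=2
a[mid]=7>6: swap a[2],a[4]; hi=3 → [6,6,8,8,7,7,8,7]
a[mid]=8>6: swap a[2],a[3]; hi=2 → [6,6,8,8,7,7,8,7]
a[mid]=8>6: swap a[2],a[2]; hi=1 → [6,6,8,8,7,7,8,7]
end: lo=0, hi=1; a = [6,6,8,8,7,7,8,7]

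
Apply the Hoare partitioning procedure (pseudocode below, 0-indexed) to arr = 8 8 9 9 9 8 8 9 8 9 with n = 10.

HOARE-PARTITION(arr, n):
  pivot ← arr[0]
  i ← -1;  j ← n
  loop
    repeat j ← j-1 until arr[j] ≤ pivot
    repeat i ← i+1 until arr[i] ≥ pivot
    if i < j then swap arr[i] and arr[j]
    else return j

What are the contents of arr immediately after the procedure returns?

pivot = arr[0] = 8; i = -1, j = 10
j→8 (arr[8]=8≤8), i→0 (arr[0]=8≥8); i<j, swap → 8 8 9 9 9 8 8 9 8 9
j→6 (arr[6]=8≤8), i→1 (arr[1]=8≥8); i<j, swap → 8 8 9 9 9 8 8 9 8 9
j→5 (arr[5]=8≤8), i→2 (arr[2]=9≥8); i<j, swap → 8 8 8 9 9 9 8 9 8 9
j→2, i→3; i≥j, return j=2. arr = 8 8 8 9 9 9 8 9 8 9

8 8 8 9 9 9 8 9 8 9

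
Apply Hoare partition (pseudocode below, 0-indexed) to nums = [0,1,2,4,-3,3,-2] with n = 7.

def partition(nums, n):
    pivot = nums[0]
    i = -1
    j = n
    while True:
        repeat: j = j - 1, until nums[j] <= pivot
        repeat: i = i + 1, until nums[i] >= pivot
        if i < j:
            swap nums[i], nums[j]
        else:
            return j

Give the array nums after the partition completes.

pivot = nums[0] = 0; i = -1, j = 7
j→6 (nums[6]=-2≤0), i→0 (nums[0]=0≥0); i<j, swap → [-2,1,2,4,-3,3,0]
j→4 (nums[4]=-3≤0), i→1 (nums[1]=1≥0); i<j, swap → [-2,-3,2,4,1,3,0]
j→1, i→2; i≥j, return j=1. nums = [-2,-3,2,4,1,3,0]

[-2,-3,2,4,1,3,0]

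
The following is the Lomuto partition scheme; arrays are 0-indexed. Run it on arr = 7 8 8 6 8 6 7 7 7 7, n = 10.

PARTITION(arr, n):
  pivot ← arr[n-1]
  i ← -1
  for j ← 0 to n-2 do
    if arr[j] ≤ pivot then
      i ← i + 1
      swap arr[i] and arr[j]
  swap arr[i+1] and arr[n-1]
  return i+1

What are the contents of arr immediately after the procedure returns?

7 6 6 7 7 7 7 8 8 8

pivot=7, i=-1
j=0: 7≤7, i=0, swap(0,0) ⇒ 7 8 8 6 8 6 7 7 7 7
j=1: 8>7, skip
j=2: 8>7, skip
j=3: 6≤7, i=1, swap(1,3) ⇒ 7 6 8 8 8 6 7 7 7 7
j=4: 8>7, skip
j=5: 6≤7, i=2, swap(2,5) ⇒ 7 6 6 8 8 8 7 7 7 7
j=6: 7≤7, i=3, swap(3,6) ⇒ 7 6 6 7 8 8 8 7 7 7
j=7: 7≤7, i=4, swap(4,7) ⇒ 7 6 6 7 7 8 8 8 7 7
j=8: 7≤7, i=5, swap(5,8) ⇒ 7 6 6 7 7 7 8 8 8 7
swap(6,9) ⇒ 7 6 6 7 7 7 7 8 8 8; return 6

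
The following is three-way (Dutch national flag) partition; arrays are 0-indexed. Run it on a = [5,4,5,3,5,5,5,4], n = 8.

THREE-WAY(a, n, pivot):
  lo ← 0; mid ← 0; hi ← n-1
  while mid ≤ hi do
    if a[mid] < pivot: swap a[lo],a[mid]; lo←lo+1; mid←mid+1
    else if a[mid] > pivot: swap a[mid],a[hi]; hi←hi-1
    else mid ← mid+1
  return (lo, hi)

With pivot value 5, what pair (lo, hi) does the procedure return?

(3, 7)

pivot = 5; lo=0, mid=0, hi=7
a[mid]=5=5: mid=1
a[mid]=4<5: swap a[0],a[1]; lo=1,mid=2 → [4,5,5,3,5,5,5,4]
a[mid]=5=5: mid=3
a[mid]=3<5: swap a[1],a[3]; lo=2,mid=4 → [4,3,5,5,5,5,5,4]
a[mid]=5=5: mid=5
a[mid]=5=5: mid=6
a[mid]=5=5: mid=7
a[mid]=4<5: swap a[2],a[7]; lo=3,mid=8 → [4,3,4,5,5,5,5,5]
end: lo=3, hi=7; a = [4,3,4,5,5,5,5,5]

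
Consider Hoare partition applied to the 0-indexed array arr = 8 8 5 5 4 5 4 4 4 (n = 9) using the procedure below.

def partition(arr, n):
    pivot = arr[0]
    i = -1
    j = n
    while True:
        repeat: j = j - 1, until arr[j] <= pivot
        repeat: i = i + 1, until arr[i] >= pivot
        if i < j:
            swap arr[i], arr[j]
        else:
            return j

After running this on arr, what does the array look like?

pivot=8
j stops at 8 (4), i stops at 0 (8); swap ⇒ 4 8 5 5 4 5 4 4 8
j stops at 7 (4), i stops at 1 (8); swap ⇒ 4 4 5 5 4 5 4 8 8
j stops at 6, i stops at 7; i≥j ⇒ return 6. arr=4 4 5 5 4 5 4 8 8

4 4 5 5 4 5 4 8 8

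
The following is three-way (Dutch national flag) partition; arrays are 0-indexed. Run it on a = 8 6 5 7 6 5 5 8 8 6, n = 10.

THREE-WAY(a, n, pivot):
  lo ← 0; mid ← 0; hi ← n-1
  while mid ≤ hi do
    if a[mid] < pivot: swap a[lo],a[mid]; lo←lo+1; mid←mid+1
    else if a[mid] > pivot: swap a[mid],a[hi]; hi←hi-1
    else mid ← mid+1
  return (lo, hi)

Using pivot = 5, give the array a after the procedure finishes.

pivot = 5; lo=0, mid=0, hi=9
a[mid]=8>5: swap a[0],a[9]; hi=8 → 6 6 5 7 6 5 5 8 8 8
a[mid]=6>5: swap a[0],a[8]; hi=7 → 8 6 5 7 6 5 5 8 6 8
a[mid]=8>5: swap a[0],a[7]; hi=6 → 8 6 5 7 6 5 5 8 6 8
a[mid]=8>5: swap a[0],a[6]; hi=5 → 5 6 5 7 6 5 8 8 6 8
a[mid]=5=5: mid=1
a[mid]=6>5: swap a[1],a[5]; hi=4 → 5 5 5 7 6 6 8 8 6 8
a[mid]=5=5: mid=2
a[mid]=5=5: mid=3
a[mid]=7>5: swap a[3],a[4]; hi=3 → 5 5 5 6 7 6 8 8 6 8
a[mid]=6>5: swap a[3],a[3]; hi=2 → 5 5 5 6 7 6 8 8 6 8
end: lo=0, hi=2; a = 5 5 5 6 7 6 8 8 6 8

5 5 5 6 7 6 8 8 6 8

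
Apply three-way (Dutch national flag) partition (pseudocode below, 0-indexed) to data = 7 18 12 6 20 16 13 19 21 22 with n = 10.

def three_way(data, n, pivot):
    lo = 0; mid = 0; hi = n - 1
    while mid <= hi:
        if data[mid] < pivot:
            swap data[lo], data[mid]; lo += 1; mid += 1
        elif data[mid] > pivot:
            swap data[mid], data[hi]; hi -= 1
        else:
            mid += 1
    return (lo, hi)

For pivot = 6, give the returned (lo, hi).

(0, 0)

lo=0 mid=0 hi=9
7>6: swap(0,9), hi=8 ⇒ 22 18 12 6 20 16 13 19 21 7
22>6: swap(0,8), hi=7 ⇒ 21 18 12 6 20 16 13 19 22 7
21>6: swap(0,7), hi=6 ⇒ 19 18 12 6 20 16 13 21 22 7
19>6: swap(0,6), hi=5 ⇒ 13 18 12 6 20 16 19 21 22 7
13>6: swap(0,5), hi=4 ⇒ 16 18 12 6 20 13 19 21 22 7
16>6: swap(0,4), hi=3 ⇒ 20 18 12 6 16 13 19 21 22 7
20>6: swap(0,3), hi=2 ⇒ 6 18 12 20 16 13 19 21 22 7
6=6: mid=1
18>6: swap(1,2), hi=1 ⇒ 6 12 18 20 16 13 19 21 22 7
12>6: swap(1,1), hi=0 ⇒ 6 12 18 20 16 13 19 21 22 7
done. lo=0 hi=0; data=6 12 18 20 16 13 19 21 22 7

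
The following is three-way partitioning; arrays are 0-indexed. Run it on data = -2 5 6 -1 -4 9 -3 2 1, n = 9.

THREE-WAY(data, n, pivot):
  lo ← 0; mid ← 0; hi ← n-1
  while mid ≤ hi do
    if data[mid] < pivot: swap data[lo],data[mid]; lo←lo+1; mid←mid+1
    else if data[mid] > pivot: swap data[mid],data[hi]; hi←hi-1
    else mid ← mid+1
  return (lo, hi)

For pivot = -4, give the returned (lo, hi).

lo=0 mid=0 hi=8
-2>-4: swap(0,8), hi=7 ⇒ 1 5 6 -1 -4 9 -3 2 -2
1>-4: swap(0,7), hi=6 ⇒ 2 5 6 -1 -4 9 -3 1 -2
2>-4: swap(0,6), hi=5 ⇒ -3 5 6 -1 -4 9 2 1 -2
-3>-4: swap(0,5), hi=4 ⇒ 9 5 6 -1 -4 -3 2 1 -2
9>-4: swap(0,4), hi=3 ⇒ -4 5 6 -1 9 -3 2 1 -2
-4=-4: mid=1
5>-4: swap(1,3), hi=2 ⇒ -4 -1 6 5 9 -3 2 1 -2
-1>-4: swap(1,2), hi=1 ⇒ -4 6 -1 5 9 -3 2 1 -2
6>-4: swap(1,1), hi=0 ⇒ -4 6 -1 5 9 -3 2 1 -2
done. lo=0 hi=0; data=-4 6 -1 5 9 -3 2 1 -2

(0, 0)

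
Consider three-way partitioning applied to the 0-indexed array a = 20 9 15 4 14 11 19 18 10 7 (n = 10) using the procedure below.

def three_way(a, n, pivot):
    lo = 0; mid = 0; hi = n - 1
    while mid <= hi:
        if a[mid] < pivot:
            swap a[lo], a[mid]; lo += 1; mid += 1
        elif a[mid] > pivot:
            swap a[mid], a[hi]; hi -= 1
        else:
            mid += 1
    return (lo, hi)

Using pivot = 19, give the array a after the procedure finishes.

7 9 15 4 14 11 18 10 19 20

lo=0 mid=0 hi=9
20>19: swap(0,9), hi=8 ⇒ 7 9 15 4 14 11 19 18 10 20
7<19: swap(0,0), lo=1 mid=1 ⇒ 7 9 15 4 14 11 19 18 10 20
9<19: swap(1,1), lo=2 mid=2 ⇒ 7 9 15 4 14 11 19 18 10 20
15<19: swap(2,2), lo=3 mid=3 ⇒ 7 9 15 4 14 11 19 18 10 20
4<19: swap(3,3), lo=4 mid=4 ⇒ 7 9 15 4 14 11 19 18 10 20
14<19: swap(4,4), lo=5 mid=5 ⇒ 7 9 15 4 14 11 19 18 10 20
11<19: swap(5,5), lo=6 mid=6 ⇒ 7 9 15 4 14 11 19 18 10 20
19=19: mid=7
18<19: swap(6,7), lo=7 mid=8 ⇒ 7 9 15 4 14 11 18 19 10 20
10<19: swap(7,8), lo=8 mid=9 ⇒ 7 9 15 4 14 11 18 10 19 20
done. lo=8 hi=8; a=7 9 15 4 14 11 18 10 19 20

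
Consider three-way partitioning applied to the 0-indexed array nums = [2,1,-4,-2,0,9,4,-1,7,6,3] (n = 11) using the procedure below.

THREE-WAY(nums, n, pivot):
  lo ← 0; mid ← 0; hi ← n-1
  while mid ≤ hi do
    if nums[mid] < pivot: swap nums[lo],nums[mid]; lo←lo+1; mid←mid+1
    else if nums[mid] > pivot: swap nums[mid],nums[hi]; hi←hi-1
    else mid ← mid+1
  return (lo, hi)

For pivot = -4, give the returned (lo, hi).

pivot = -4; lo=0, mid=0, hi=10
nums[mid]=2>-4: swap nums[0],nums[10]; hi=9 → [3,1,-4,-2,0,9,4,-1,7,6,2]
nums[mid]=3>-4: swap nums[0],nums[9]; hi=8 → [6,1,-4,-2,0,9,4,-1,7,3,2]
nums[mid]=6>-4: swap nums[0],nums[8]; hi=7 → [7,1,-4,-2,0,9,4,-1,6,3,2]
nums[mid]=7>-4: swap nums[0],nums[7]; hi=6 → [-1,1,-4,-2,0,9,4,7,6,3,2]
nums[mid]=-1>-4: swap nums[0],nums[6]; hi=5 → [4,1,-4,-2,0,9,-1,7,6,3,2]
nums[mid]=4>-4: swap nums[0],nums[5]; hi=4 → [9,1,-4,-2,0,4,-1,7,6,3,2]
nums[mid]=9>-4: swap nums[0],nums[4]; hi=3 → [0,1,-4,-2,9,4,-1,7,6,3,2]
nums[mid]=0>-4: swap nums[0],nums[3]; hi=2 → [-2,1,-4,0,9,4,-1,7,6,3,2]
nums[mid]=-2>-4: swap nums[0],nums[2]; hi=1 → [-4,1,-2,0,9,4,-1,7,6,3,2]
nums[mid]=-4=-4: mid=1
nums[mid]=1>-4: swap nums[1],nums[1]; hi=0 → [-4,1,-2,0,9,4,-1,7,6,3,2]
end: lo=0, hi=0; nums = [-4,1,-2,0,9,4,-1,7,6,3,2]

(0, 0)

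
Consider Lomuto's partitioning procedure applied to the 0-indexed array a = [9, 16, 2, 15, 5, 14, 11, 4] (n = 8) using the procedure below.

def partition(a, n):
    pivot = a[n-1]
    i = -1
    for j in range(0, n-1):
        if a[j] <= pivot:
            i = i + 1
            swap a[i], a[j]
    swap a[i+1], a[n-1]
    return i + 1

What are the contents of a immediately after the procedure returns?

[2, 4, 9, 15, 5, 14, 11, 16]

pivot=4, i=-1
j=0: 9>4, skip
j=1: 16>4, skip
j=2: 2≤4, i=0, swap(0,2) ⇒ [2, 16, 9, 15, 5, 14, 11, 4]
j=3: 15>4, skip
j=4: 5>4, skip
j=5: 14>4, skip
j=6: 11>4, skip
swap(1,7) ⇒ [2, 4, 9, 15, 5, 14, 11, 16]; return 1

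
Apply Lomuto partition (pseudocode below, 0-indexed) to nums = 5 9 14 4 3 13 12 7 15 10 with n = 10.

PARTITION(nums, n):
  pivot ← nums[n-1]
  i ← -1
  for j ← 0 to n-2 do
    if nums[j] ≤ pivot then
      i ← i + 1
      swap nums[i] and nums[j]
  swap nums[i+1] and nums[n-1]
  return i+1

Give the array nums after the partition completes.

pivot = nums[9] = 10; i = -1
j=0: nums[0]=5 ≤ 10 → i=0, swap nums[0],nums[0] (no change) → 5 9 14 4 3 13 12 7 15 10
j=1: nums[1]=9 ≤ 10 → i=1, swap nums[1],nums[1] (no change) → 5 9 14 4 3 13 12 7 15 10
j=2: nums[2]=14 > 10 → no swap
j=3: nums[3]=4 ≤ 10 → i=2, swap nums[2],nums[3] → 5 9 4 14 3 13 12 7 15 10
j=4: nums[4]=3 ≤ 10 → i=3, swap nums[3],nums[4] → 5 9 4 3 14 13 12 7 15 10
j=5: nums[5]=13 > 10 → no swap
j=6: nums[6]=12 > 10 → no swap
j=7: nums[7]=7 ≤ 10 → i=4, swap nums[4],nums[7] → 5 9 4 3 7 13 12 14 15 10
j=8: nums[8]=15 > 10 → no swap
final swap nums[5],nums[9] → 5 9 4 3 7 10 12 14 15 13; return 5

5 9 4 3 7 10 12 14 15 13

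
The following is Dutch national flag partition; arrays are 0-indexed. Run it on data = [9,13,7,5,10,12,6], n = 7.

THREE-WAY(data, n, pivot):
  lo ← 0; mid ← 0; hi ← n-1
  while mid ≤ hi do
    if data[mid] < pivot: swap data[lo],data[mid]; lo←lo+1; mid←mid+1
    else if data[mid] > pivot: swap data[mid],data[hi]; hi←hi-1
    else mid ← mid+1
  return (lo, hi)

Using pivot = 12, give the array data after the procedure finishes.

[9,6,7,5,10,12,13]

pivot = 12; lo=0, mid=0, hi=6
data[mid]=9<12: swap data[0],data[0]; lo=1,mid=1 → [9,13,7,5,10,12,6]
data[mid]=13>12: swap data[1],data[6]; hi=5 → [9,6,7,5,10,12,13]
data[mid]=6<12: swap data[1],data[1]; lo=2,mid=2 → [9,6,7,5,10,12,13]
data[mid]=7<12: swap data[2],data[2]; lo=3,mid=3 → [9,6,7,5,10,12,13]
data[mid]=5<12: swap data[3],data[3]; lo=4,mid=4 → [9,6,7,5,10,12,13]
data[mid]=10<12: swap data[4],data[4]; lo=5,mid=5 → [9,6,7,5,10,12,13]
data[mid]=12=12: mid=6
end: lo=5, hi=5; data = [9,6,7,5,10,12,13]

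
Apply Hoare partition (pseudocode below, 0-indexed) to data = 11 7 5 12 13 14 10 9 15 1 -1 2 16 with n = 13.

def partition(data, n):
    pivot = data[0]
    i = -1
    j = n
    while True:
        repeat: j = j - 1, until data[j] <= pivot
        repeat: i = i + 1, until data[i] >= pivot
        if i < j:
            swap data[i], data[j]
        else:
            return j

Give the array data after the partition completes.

2 7 5 -1 1 9 10 14 15 13 12 11 16

pivot = data[0] = 11; i = -1, j = 13
j→11 (data[11]=2≤11), i→0 (data[0]=11≥11); i<j, swap → 2 7 5 12 13 14 10 9 15 1 -1 11 16
j→10 (data[10]=-1≤11), i→3 (data[3]=12≥11); i<j, swap → 2 7 5 -1 13 14 10 9 15 1 12 11 16
j→9 (data[9]=1≤11), i→4 (data[4]=13≥11); i<j, swap → 2 7 5 -1 1 14 10 9 15 13 12 11 16
j→7 (data[7]=9≤11), i→5 (data[5]=14≥11); i<j, swap → 2 7 5 -1 1 9 10 14 15 13 12 11 16
j→6, i→7; i≥j, return j=6. data = 2 7 5 -1 1 9 10 14 15 13 12 11 16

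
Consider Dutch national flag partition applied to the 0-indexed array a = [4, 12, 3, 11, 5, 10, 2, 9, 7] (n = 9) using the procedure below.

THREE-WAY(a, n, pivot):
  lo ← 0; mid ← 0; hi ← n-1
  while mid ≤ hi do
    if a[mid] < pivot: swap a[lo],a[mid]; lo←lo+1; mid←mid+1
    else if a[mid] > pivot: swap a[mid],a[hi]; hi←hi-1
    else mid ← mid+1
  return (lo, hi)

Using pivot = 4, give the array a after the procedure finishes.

[2, 3, 4, 5, 10, 11, 9, 7, 12]

pivot = 4; lo=0, mid=0, hi=8
a[mid]=4=4: mid=1
a[mid]=12>4: swap a[1],a[8]; hi=7 → [4, 7, 3, 11, 5, 10, 2, 9, 12]
a[mid]=7>4: swap a[1],a[7]; hi=6 → [4, 9, 3, 11, 5, 10, 2, 7, 12]
a[mid]=9>4: swap a[1],a[6]; hi=5 → [4, 2, 3, 11, 5, 10, 9, 7, 12]
a[mid]=2<4: swap a[0],a[1]; lo=1,mid=2 → [2, 4, 3, 11, 5, 10, 9, 7, 12]
a[mid]=3<4: swap a[1],a[2]; lo=2,mid=3 → [2, 3, 4, 11, 5, 10, 9, 7, 12]
a[mid]=11>4: swap a[3],a[5]; hi=4 → [2, 3, 4, 10, 5, 11, 9, 7, 12]
a[mid]=10>4: swap a[3],a[4]; hi=3 → [2, 3, 4, 5, 10, 11, 9, 7, 12]
a[mid]=5>4: swap a[3],a[3]; hi=2 → [2, 3, 4, 5, 10, 11, 9, 7, 12]
end: lo=2, hi=2; a = [2, 3, 4, 5, 10, 11, 9, 7, 12]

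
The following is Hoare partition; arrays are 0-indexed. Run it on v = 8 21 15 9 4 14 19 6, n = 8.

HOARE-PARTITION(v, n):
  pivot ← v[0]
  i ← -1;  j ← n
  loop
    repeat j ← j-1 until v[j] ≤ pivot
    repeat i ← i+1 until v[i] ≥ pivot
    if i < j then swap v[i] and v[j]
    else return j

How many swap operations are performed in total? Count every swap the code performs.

2

pivot=8
j stops at 7 (6), i stops at 0 (8); swap ⇒ 6 21 15 9 4 14 19 8
j stops at 4 (4), i stops at 1 (21); swap ⇒ 6 4 15 9 21 14 19 8
j stops at 1, i stops at 2; i≥j ⇒ return 1. v=6 4 15 9 21 14 19 8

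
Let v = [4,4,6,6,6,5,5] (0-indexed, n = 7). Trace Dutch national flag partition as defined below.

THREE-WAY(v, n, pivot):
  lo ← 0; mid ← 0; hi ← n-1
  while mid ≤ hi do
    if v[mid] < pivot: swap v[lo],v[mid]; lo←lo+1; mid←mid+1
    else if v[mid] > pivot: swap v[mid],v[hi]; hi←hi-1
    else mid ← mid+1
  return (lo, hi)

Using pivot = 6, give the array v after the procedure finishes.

[4,4,5,5,6,6,6]

lo=0 mid=0 hi=6
4<6: swap(0,0), lo=1 mid=1 ⇒ [4,4,6,6,6,5,5]
4<6: swap(1,1), lo=2 mid=2 ⇒ [4,4,6,6,6,5,5]
6=6: mid=3
6=6: mid=4
6=6: mid=5
5<6: swap(2,5), lo=3 mid=6 ⇒ [4,4,5,6,6,6,5]
5<6: swap(3,6), lo=4 mid=7 ⇒ [4,4,5,5,6,6,6]
done. lo=4 hi=6; v=[4,4,5,5,6,6,6]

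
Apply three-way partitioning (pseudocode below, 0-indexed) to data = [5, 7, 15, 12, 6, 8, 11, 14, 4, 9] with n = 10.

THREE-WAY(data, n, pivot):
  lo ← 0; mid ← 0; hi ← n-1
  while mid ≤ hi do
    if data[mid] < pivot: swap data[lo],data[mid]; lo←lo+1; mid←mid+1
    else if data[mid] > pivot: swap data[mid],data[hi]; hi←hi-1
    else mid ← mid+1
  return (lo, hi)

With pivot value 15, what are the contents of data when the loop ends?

pivot = 15; lo=0, mid=0, hi=9
data[mid]=5<15: swap data[0],data[0]; lo=1,mid=1 → [5, 7, 15, 12, 6, 8, 11, 14, 4, 9]
data[mid]=7<15: swap data[1],data[1]; lo=2,mid=2 → [5, 7, 15, 12, 6, 8, 11, 14, 4, 9]
data[mid]=15=15: mid=3
data[mid]=12<15: swap data[2],data[3]; lo=3,mid=4 → [5, 7, 12, 15, 6, 8, 11, 14, 4, 9]
data[mid]=6<15: swap data[3],data[4]; lo=4,mid=5 → [5, 7, 12, 6, 15, 8, 11, 14, 4, 9]
data[mid]=8<15: swap data[4],data[5]; lo=5,mid=6 → [5, 7, 12, 6, 8, 15, 11, 14, 4, 9]
data[mid]=11<15: swap data[5],data[6]; lo=6,mid=7 → [5, 7, 12, 6, 8, 11, 15, 14, 4, 9]
data[mid]=14<15: swap data[6],data[7]; lo=7,mid=8 → [5, 7, 12, 6, 8, 11, 14, 15, 4, 9]
data[mid]=4<15: swap data[7],data[8]; lo=8,mid=9 → [5, 7, 12, 6, 8, 11, 14, 4, 15, 9]
data[mid]=9<15: swap data[8],data[9]; lo=9,mid=10 → [5, 7, 12, 6, 8, 11, 14, 4, 9, 15]
end: lo=9, hi=9; data = [5, 7, 12, 6, 8, 11, 14, 4, 9, 15]

[5, 7, 12, 6, 8, 11, 14, 4, 9, 15]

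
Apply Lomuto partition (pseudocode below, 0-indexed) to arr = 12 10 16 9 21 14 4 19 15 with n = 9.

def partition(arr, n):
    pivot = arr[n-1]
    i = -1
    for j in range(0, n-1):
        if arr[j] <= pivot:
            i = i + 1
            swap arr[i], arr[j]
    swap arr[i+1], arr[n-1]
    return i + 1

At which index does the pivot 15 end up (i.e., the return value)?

pivot = arr[8] = 15; i = -1
j=0: arr[0]=12 ≤ 15 → i=0, swap arr[0],arr[0] (no change) → 12 10 16 9 21 14 4 19 15
j=1: arr[1]=10 ≤ 15 → i=1, swap arr[1],arr[1] (no change) → 12 10 16 9 21 14 4 19 15
j=2: arr[2]=16 > 15 → no swap
j=3: arr[3]=9 ≤ 15 → i=2, swap arr[2],arr[3] → 12 10 9 16 21 14 4 19 15
j=4: arr[4]=21 > 15 → no swap
j=5: arr[5]=14 ≤ 15 → i=3, swap arr[3],arr[5] → 12 10 9 14 21 16 4 19 15
j=6: arr[6]=4 ≤ 15 → i=4, swap arr[4],arr[6] → 12 10 9 14 4 16 21 19 15
j=7: arr[7]=19 > 15 → no swap
final swap arr[5],arr[8] → 12 10 9 14 4 15 21 19 16; return 5

5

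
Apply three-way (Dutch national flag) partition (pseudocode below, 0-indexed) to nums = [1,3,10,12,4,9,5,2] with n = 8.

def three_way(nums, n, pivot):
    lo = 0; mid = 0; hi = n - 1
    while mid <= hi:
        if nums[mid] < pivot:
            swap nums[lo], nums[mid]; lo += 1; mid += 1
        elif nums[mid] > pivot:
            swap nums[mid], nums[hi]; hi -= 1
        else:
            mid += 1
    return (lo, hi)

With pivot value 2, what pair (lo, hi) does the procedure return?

lo=0 mid=0 hi=7
1<2: swap(0,0), lo=1 mid=1 ⇒ [1,3,10,12,4,9,5,2]
3>2: swap(1,7), hi=6 ⇒ [1,2,10,12,4,9,5,3]
2=2: mid=2
10>2: swap(2,6), hi=5 ⇒ [1,2,5,12,4,9,10,3]
5>2: swap(2,5), hi=4 ⇒ [1,2,9,12,4,5,10,3]
9>2: swap(2,4), hi=3 ⇒ [1,2,4,12,9,5,10,3]
4>2: swap(2,3), hi=2 ⇒ [1,2,12,4,9,5,10,3]
12>2: swap(2,2), hi=1 ⇒ [1,2,12,4,9,5,10,3]
done. lo=1 hi=1; nums=[1,2,12,4,9,5,10,3]

(1, 1)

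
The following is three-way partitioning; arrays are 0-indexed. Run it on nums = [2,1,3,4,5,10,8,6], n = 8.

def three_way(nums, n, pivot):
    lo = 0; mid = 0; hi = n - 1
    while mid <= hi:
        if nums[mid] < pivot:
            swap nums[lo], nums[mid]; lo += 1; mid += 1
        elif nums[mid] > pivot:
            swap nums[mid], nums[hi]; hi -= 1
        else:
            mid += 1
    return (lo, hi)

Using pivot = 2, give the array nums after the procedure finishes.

lo=0 mid=0 hi=7
2=2: mid=1
1<2: swap(0,1), lo=1 mid=2 ⇒ [1,2,3,4,5,10,8,6]
3>2: swap(2,7), hi=6 ⇒ [1,2,6,4,5,10,8,3]
6>2: swap(2,6), hi=5 ⇒ [1,2,8,4,5,10,6,3]
8>2: swap(2,5), hi=4 ⇒ [1,2,10,4,5,8,6,3]
10>2: swap(2,4), hi=3 ⇒ [1,2,5,4,10,8,6,3]
5>2: swap(2,3), hi=2 ⇒ [1,2,4,5,10,8,6,3]
4>2: swap(2,2), hi=1 ⇒ [1,2,4,5,10,8,6,3]
done. lo=1 hi=1; nums=[1,2,4,5,10,8,6,3]

[1,2,4,5,10,8,6,3]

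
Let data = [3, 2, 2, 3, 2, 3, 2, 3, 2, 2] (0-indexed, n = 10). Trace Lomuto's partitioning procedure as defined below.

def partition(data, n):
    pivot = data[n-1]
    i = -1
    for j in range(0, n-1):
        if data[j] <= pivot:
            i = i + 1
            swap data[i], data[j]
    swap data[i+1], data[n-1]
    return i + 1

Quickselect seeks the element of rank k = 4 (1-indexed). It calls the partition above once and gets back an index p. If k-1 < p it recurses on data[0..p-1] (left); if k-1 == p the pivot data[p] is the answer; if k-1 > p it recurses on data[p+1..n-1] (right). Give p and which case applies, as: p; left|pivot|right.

pivot=2, i=-1
j=0: 3>2, skip
j=1: 2≤2, i=0, swap(0,1) ⇒ [2, 3, 2, 3, 2, 3, 2, 3, 2, 2]
j=2: 2≤2, i=1, swap(1,2) ⇒ [2, 2, 3, 3, 2, 3, 2, 3, 2, 2]
j=3: 3>2, skip
j=4: 2≤2, i=2, swap(2,4) ⇒ [2, 2, 2, 3, 3, 3, 2, 3, 2, 2]
j=5: 3>2, skip
j=6: 2≤2, i=3, swap(3,6) ⇒ [2, 2, 2, 2, 3, 3, 3, 3, 2, 2]
j=7: 3>2, skip
j=8: 2≤2, i=4, swap(4,8) ⇒ [2, 2, 2, 2, 2, 3, 3, 3, 3, 2]
swap(5,9) ⇒ [2, 2, 2, 2, 2, 2, 3, 3, 3, 3]; return 5
p = 5; k-1 = 3 < 5 ⇒ left

5; left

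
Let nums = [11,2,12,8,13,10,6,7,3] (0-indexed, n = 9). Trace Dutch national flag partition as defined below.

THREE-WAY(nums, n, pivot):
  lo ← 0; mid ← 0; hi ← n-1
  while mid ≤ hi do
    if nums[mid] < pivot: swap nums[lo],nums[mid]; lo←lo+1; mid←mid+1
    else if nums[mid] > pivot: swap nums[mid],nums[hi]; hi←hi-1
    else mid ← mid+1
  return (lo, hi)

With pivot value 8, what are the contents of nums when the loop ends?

[3,2,7,6,8,10,13,12,11]

pivot = 8; lo=0, mid=0, hi=8
nums[mid]=11>8: swap nums[0],nums[8]; hi=7 → [3,2,12,8,13,10,6,7,11]
nums[mid]=3<8: swap nums[0],nums[0]; lo=1,mid=1 → [3,2,12,8,13,10,6,7,11]
nums[mid]=2<8: swap nums[1],nums[1]; lo=2,mid=2 → [3,2,12,8,13,10,6,7,11]
nums[mid]=12>8: swap nums[2],nums[7]; hi=6 → [3,2,7,8,13,10,6,12,11]
nums[mid]=7<8: swap nums[2],nums[2]; lo=3,mid=3 → [3,2,7,8,13,10,6,12,11]
nums[mid]=8=8: mid=4
nums[mid]=13>8: swap nums[4],nums[6]; hi=5 → [3,2,7,8,6,10,13,12,11]
nums[mid]=6<8: swap nums[3],nums[4]; lo=4,mid=5 → [3,2,7,6,8,10,13,12,11]
nums[mid]=10>8: swap nums[5],nums[5]; hi=4 → [3,2,7,6,8,10,13,12,11]
end: lo=4, hi=4; nums = [3,2,7,6,8,10,13,12,11]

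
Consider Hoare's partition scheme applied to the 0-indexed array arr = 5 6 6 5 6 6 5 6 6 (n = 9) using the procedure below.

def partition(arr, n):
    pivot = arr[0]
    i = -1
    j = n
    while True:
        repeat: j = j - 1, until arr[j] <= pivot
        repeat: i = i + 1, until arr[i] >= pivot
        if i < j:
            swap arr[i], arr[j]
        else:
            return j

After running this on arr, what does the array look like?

pivot=5
j stops at 6 (5), i stops at 0 (5); swap ⇒ 5 6 6 5 6 6 5 6 6
j stops at 3 (5), i stops at 1 (6); swap ⇒ 5 5 6 6 6 6 5 6 6
j stops at 1, i stops at 2; i≥j ⇒ return 1. arr=5 5 6 6 6 6 5 6 6

5 5 6 6 6 6 5 6 6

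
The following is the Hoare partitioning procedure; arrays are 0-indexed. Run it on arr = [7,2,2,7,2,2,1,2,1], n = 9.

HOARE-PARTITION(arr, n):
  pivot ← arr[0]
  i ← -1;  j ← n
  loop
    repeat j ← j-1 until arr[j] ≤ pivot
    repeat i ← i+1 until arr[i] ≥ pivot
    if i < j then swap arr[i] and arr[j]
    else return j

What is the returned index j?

6

pivot=7
j stops at 8 (1), i stops at 0 (7); swap ⇒ [1,2,2,7,2,2,1,2,7]
j stops at 7 (2), i stops at 3 (7); swap ⇒ [1,2,2,2,2,2,1,7,7]
j stops at 6, i stops at 7; i≥j ⇒ return 6. arr=[1,2,2,2,2,2,1,7,7]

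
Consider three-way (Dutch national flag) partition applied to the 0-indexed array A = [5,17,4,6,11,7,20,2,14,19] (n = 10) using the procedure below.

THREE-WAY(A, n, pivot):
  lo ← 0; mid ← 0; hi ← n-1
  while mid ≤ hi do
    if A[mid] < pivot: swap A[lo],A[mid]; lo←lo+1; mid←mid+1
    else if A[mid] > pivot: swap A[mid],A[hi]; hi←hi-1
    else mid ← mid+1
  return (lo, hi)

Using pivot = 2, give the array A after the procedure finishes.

pivot = 2; lo=0, mid=0, hi=9
A[mid]=5>2: swap A[0],A[9]; hi=8 → [19,17,4,6,11,7,20,2,14,5]
A[mid]=19>2: swap A[0],A[8]; hi=7 → [14,17,4,6,11,7,20,2,19,5]
A[mid]=14>2: swap A[0],A[7]; hi=6 → [2,17,4,6,11,7,20,14,19,5]
A[mid]=2=2: mid=1
A[mid]=17>2: swap A[1],A[6]; hi=5 → [2,20,4,6,11,7,17,14,19,5]
A[mid]=20>2: swap A[1],A[5]; hi=4 → [2,7,4,6,11,20,17,14,19,5]
A[mid]=7>2: swap A[1],A[4]; hi=3 → [2,11,4,6,7,20,17,14,19,5]
A[mid]=11>2: swap A[1],A[3]; hi=2 → [2,6,4,11,7,20,17,14,19,5]
A[mid]=6>2: swap A[1],A[2]; hi=1 → [2,4,6,11,7,20,17,14,19,5]
A[mid]=4>2: swap A[1],A[1]; hi=0 → [2,4,6,11,7,20,17,14,19,5]
end: lo=0, hi=0; A = [2,4,6,11,7,20,17,14,19,5]

[2,4,6,11,7,20,17,14,19,5]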